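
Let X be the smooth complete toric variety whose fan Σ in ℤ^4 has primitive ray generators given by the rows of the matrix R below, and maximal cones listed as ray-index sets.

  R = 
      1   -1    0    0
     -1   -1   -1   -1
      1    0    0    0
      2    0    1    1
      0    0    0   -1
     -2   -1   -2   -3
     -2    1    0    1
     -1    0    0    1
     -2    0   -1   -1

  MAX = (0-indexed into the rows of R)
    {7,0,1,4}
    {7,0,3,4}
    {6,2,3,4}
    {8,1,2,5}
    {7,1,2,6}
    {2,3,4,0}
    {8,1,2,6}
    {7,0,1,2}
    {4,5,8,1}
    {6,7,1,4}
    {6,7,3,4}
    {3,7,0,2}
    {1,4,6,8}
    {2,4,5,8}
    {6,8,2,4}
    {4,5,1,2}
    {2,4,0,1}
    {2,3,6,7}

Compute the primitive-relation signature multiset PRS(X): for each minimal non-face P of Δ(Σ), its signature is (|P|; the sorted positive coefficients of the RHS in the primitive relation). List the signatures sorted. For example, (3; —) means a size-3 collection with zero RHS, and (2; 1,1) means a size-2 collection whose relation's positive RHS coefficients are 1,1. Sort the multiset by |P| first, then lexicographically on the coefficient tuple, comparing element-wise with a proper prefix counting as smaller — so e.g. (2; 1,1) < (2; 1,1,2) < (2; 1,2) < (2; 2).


Δ(Σ) — 9 vertices, 12 min non-faces:

  {3,8}:  v_{3} + v_{8} = 0  ⇒ sig = (2; —)
  {0,6}:  v_{0} + v_{6} = v_{7}  ⇒ sig = (2; 1)
  {0,8}:  v_{0} + v_{8} = v_{1}  ⇒ sig = (2; 1)
  {1,3}:  v_{1} + v_{3} = v_{0}  ⇒ sig = (2; 1)
  {5,7}:  v_{5} + v_{7} = v_{1} + v_{8}  ⇒ sig = (2; 1,1)
  {7,8}:  v_{7} + v_{8} = v_{1} + v_{6}  ⇒ sig = (2; 1,1)
  {3,5}:  v_{3} + v_{5} = v_{1} + v_{2} + v_{4}  ⇒ sig = (2; 1,1,1)
  {0,5}:  v_{0} + v_{5} = 2·v_{1} + v_{2} + v_{4}  ⇒ sig = (2; 1,1,2)
  {5,6}:  v_{5} + v_{6} = 2·v_{8}  ⇒ sig = (2; 2)
  {2,4,7}:  v_{2} + v_{4} + v_{7} = 0  ⇒ sig = (3; —)
  {1,2,4,6}:  v_{1} + v_{2} + v_{4} + v_{6} = v_{8}  ⇒ sig = (4; 1)
  {1,2,4,8}:  v_{1} + v_{2} + v_{4} + v_{8} = v_{5}  ⇒ sig = (4; 1)

so the primitive-relation signature multiset is
    |P|=2: 9 collections, coeffs (), (1), (1), (1), (1,1), (1,1), (1,1,1), (1,1,2), (2)
    |P|=3: 1 collection, coeffs ()
    |P|=4: 2 collections, coeffs (1), (1)


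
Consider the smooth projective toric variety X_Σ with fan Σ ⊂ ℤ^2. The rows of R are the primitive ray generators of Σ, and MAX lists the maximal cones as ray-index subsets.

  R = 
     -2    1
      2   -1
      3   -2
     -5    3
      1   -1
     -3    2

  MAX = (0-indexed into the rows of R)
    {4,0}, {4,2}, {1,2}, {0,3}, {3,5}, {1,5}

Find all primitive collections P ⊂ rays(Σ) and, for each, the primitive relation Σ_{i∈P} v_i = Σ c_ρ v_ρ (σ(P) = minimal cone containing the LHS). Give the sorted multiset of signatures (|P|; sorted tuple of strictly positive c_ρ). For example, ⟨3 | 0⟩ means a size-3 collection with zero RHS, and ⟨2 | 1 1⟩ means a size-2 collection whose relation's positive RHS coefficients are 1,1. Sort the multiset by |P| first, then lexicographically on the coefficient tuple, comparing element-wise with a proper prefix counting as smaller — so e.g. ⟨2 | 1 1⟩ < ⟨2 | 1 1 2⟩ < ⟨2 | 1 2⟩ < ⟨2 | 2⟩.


Minimal non-faces — 9 found among 6 rays, 6 max cones:

  P={0,1}:  v_{0} + v_{1} = 0 — sig = ⟨2 | 0⟩
  P={2,5}:  v_{2} + v_{5} = 0 — sig = ⟨2 | 0⟩
  P={0,2}:  v_{0} + v_{2} = v_{4} — sig = ⟨2 | 1⟩
  P={0,5}:  v_{0} + v_{5} = v_{3} — sig = ⟨2 | 1⟩
  P={1,3}:  v_{1} + v_{3} = v_{5} — sig = ⟨2 | 1⟩
  P={1,4}:  v_{1} + v_{4} = v_{2} — sig = ⟨2 | 1⟩
  P={2,3}:  v_{2} + v_{3} = v_{0} — sig = ⟨2 | 1⟩
  P={4,5}:  v_{4} + v_{5} = v_{0} — sig = ⟨2 | 1⟩
  P={3,4}:  v_{3} + v_{4} = 2·v_{0} — sig = ⟨2 | 2⟩

Sorted signature multiset PRS(X):
{ ⟨2 | 0⟩ ×2,  ⟨2 | 1⟩ ×6,  ⟨2 | 2⟩ }


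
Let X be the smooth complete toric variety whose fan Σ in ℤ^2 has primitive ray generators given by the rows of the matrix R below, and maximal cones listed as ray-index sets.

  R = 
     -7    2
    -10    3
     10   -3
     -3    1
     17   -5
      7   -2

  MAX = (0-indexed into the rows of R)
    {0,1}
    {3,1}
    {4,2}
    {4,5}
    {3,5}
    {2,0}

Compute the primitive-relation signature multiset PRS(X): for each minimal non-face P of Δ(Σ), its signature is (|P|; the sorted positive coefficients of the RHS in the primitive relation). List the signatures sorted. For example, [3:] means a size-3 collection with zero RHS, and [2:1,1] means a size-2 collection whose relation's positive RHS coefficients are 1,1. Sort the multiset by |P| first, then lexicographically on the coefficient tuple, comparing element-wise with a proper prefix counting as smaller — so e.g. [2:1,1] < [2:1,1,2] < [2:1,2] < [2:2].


Σ has 9 primitive collections:

  P = {0,5}:  v_{0} + v_{5} = 0  ⟹  sig = [2:]
  P = {1,2}:  v_{1} + v_{2} = 0  ⟹  sig = [2:]
  P = {0,3}:  v_{0} + v_{3} = v_{1}  ⟹  sig = [2:1]
  P = {0,4}:  v_{0} + v_{4} = v_{2}  ⟹  sig = [2:1]
  P = {1,4}:  v_{1} + v_{4} = v_{5}  ⟹  sig = [2:1]
  P = {1,5}:  v_{1} + v_{5} = v_{3}  ⟹  sig = [2:1]
  P = {2,3}:  v_{2} + v_{3} = v_{5}  ⟹  sig = [2:1]
  P = {2,5}:  v_{2} + v_{5} = v_{4}  ⟹  sig = [2:1]
  P = {3,4}:  v_{3} + v_{4} = 2·v_{5}  ⟹  sig = [2:2]

so the primitive-relation signature multiset is
    |P|=2: 9 collections, coeffs (), (), (1), (1), (1), (1), (1), (1), (2)


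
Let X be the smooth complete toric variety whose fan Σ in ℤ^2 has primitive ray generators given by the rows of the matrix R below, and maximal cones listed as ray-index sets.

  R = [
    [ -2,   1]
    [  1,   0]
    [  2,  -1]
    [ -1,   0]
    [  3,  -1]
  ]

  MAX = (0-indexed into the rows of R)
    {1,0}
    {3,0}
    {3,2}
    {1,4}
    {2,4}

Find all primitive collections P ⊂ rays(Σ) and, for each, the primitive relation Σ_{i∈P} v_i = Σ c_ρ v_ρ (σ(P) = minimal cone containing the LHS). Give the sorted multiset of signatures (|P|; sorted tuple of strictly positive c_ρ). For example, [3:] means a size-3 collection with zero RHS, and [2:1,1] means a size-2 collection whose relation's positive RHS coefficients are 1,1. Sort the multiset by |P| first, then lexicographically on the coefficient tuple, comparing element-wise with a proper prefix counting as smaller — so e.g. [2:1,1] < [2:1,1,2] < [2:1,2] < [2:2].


Primitive collections (5):

  • {0,2}:  v_{0} + v_{2} = 0  ⇒ sig = [2:]
  • {1,3}:  v_{1} + v_{3} = 0  ⇒ sig = [2:]
  • {0,4}:  v_{0} + v_{4} = v_{1}  ⇒ sig = [2:1]
  • {1,2}:  v_{1} + v_{2} = v_{4}  ⇒ sig = [2:1]
  • {3,4}:  v_{3} + v_{4} = v_{2}  ⇒ sig = [2:1]

Signatures (|P|; sorted positive RHS coefficients), sorted:
{ [2:] ×2,  [2:1] ×3 }


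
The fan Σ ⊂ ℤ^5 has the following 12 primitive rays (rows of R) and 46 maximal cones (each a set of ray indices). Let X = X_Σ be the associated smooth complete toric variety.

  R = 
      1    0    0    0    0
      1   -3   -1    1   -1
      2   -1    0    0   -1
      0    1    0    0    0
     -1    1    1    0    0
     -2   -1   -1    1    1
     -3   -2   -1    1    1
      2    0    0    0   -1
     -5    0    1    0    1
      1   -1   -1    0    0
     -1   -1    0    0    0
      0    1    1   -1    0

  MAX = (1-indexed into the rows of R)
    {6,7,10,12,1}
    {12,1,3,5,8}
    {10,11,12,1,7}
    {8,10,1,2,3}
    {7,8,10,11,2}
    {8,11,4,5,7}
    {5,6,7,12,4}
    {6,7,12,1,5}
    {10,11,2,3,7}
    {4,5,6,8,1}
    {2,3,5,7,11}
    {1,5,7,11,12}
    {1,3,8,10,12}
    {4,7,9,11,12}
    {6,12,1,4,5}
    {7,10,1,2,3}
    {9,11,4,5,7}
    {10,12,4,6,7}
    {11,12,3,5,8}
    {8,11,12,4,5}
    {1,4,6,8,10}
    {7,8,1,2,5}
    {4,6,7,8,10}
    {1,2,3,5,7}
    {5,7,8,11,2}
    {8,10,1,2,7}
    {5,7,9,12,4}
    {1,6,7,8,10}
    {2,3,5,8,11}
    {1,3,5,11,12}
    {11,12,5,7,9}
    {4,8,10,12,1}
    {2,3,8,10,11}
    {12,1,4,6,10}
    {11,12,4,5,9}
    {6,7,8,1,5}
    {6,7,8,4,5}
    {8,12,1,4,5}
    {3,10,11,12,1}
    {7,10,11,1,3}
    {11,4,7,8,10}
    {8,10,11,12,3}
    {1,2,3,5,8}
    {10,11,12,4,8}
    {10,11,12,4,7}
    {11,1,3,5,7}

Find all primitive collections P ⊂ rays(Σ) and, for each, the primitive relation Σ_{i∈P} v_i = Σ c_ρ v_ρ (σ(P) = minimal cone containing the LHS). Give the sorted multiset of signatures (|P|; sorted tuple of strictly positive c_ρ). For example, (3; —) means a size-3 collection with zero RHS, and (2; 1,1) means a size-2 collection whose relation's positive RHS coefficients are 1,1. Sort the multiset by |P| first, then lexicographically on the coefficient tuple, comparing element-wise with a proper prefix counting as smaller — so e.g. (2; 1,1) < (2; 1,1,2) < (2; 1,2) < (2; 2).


The 22 primitive collections of Σ (r=12, n=5):

  {5,10}:  v_{5} + v_{10} = 0 — sig = (2; —)
  {3,4}:  v_{3} + v_{4} = v_{8} — sig = (2; 1)
  {6,11}:  v_{6} + v_{11} = v_{7} — sig = (2; 1)
  {2,12}:  v_{2} + v_{12} = v_{3} + v_{11} — sig = (2; 1,1)
  {1,9}:  v_{1} + v_{9} = v_{5} + v_{7} + v_{12} — sig = (2; 1,1,1)
  {3,6}:  v_{3} + v_{6} = v_{1} + v_{7} + v_{8} — sig = (2; 1,1,1)
  {9,10}:  v_{9} + v_{10} = v_{4} + v_{7} + v_{11} + v_{12} — sig = (2; 1,1,1,1)
  {2,9}:  v_{2} + v_{9} = v_{5} + v_{7} + v_{8} + 2·v_{11} — sig = (2; 1,1,1,2)
  {6,9}:  v_{6} + v_{9} = v_{4} + v_{5} + 2·v_{7} + v_{12} — sig = (2; 1,1,1,2)
  {8,9}:  v_{8} + v_{9} = v_{4} + v_{5} + 2·v_{11} — sig = (2; 1,1,2)
  {2,4}:  v_{2} + v_{4} = v_{7} + 2·v_{8} — sig = (2; 1,2)
  {3,9}:  v_{3} + v_{9} = v_{5} + 2·v_{11} — sig = (2; 1,2)
  {2,6}:  v_{2} + v_{6} = v_{1} + 2·v_{7} + 2·v_{8} — sig = (2; 1,2,2)
  {1,4,11}:  v_{1} + v_{4} + v_{11} = 0 — sig = (3; —)
  {6,8,12}:  v_{6} + v_{8} + v_{12} = 0 — sig = (3; —)
  {1,4,7}:  v_{1} + v_{4} + v_{7} = v_{6} — sig = (3; 1)
  {1,8,11}:  v_{1} + v_{8} + v_{11} = v_{3} — sig = (3; 1)
  {3,7,8}:  v_{3} + v_{7} + v_{8} = v_{2} — sig = (3; 1)
  {7,8,12}:  v_{7} + v_{8} + v_{12} = v_{11} — sig = (3; 1)
  {1,2,11}:  v_{1} + v_{2} + v_{11} = 2·v_{3} + v_{7} — sig = (3; 1,2)
  {3,7,12}:  v_{3} + v_{7} + v_{12} = v_{1} + 2·v_{11} — sig = (3; 1,2)
  {4,5,7,11,12}:  v_{4} + v_{5} + v_{7} + v_{11} + v_{12} = v_{9} — sig = (5; 1)

Sorted signature multiset PRS(X):
    |P|=2: 13 collections, coeffs (), (1), (1), (1,1), (1,1,1), (1,1,1), (1,1,1,1), (1,1,1,2), (1,1,1,2), (1,1,2), (1,2), (1,2), (1,2,2)
    |P|=3: 8 collections, coeffs (), (), (1), (1), (1), (1), (1,2), (1,2)
    |P|=5: 1 collection, coeffs (1)


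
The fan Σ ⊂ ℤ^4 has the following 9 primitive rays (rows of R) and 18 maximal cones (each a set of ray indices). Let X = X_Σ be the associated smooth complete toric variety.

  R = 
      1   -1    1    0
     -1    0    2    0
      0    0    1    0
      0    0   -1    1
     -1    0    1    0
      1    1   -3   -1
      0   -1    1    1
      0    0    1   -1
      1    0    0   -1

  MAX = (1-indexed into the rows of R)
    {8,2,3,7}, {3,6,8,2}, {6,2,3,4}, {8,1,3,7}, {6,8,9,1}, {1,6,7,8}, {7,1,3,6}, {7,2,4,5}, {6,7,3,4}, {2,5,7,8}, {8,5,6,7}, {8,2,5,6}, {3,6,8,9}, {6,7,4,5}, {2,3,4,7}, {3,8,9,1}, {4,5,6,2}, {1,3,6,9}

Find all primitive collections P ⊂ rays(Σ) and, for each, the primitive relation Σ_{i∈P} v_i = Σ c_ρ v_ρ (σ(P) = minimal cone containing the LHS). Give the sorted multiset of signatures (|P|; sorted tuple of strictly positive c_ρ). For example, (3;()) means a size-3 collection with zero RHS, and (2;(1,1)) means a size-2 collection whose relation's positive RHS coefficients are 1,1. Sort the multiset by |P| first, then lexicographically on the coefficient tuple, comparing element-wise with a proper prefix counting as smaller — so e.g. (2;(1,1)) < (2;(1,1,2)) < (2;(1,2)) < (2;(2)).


Δ(Σ) — 9 vertices, 12 min non-faces:

  • {4,8}:  v_{4} + v_{8} = 0  ⟹  sig = (2;())
  • {3,5}:  v_{3} + v_{5} = v_{2}  ⟹  sig = (2;(1))
  • {5,9}:  v_{5} + v_{9} = v_{8}  ⟹  sig = (2;(1))
  • {7,9}:  v_{7} + v_{9} = v_{1}  ⟹  sig = (2;(1))
  • {1,5}:  v_{1} + v_{5} = v_{7} + v_{8}  ⟹  sig = (2;(1,1))
  • {2,9}:  v_{2} + v_{9} = v_{3} + v_{8}  ⟹  sig = (2;(1,1))
  • {1,2}:  v_{1} + v_{2} = v_{3} + v_{7} + v_{8}  ⟹  sig = (2;(1,1,1))
  • {4,9}:  v_{4} + v_{9} = v_{3} + v_{6} + v_{7}  ⟹  sig = (2;(1,1,1))
  • {1,4}:  v_{1} + v_{4} = v_{3} + v_{6} + 2·v_{7}  ⟹  sig = (2;(1,1,2))
  • {2,6,7}:  v_{2} + v_{6} + v_{7} = 0  ⟹  sig = (3;())
  • {3,6,7,8}:  v_{3} + v_{6} + v_{7} + v_{8} = v_{9}  ⟹  sig = (4;(1))
  • {1,3,6,8}:  v_{1} + v_{3} + v_{6} + v_{8} = 2·v_{9}  ⟹  sig = (4;(2))

Signatures (|P|; sorted positive RHS coefficients), sorted:
[(2;()), (2;(1)), (2;(1)), (2;(1)), (2;(1,1)), (2;(1,1)), (2;(1,1,1)), (2;(1,1,1)), (2;(1,1,2)), (3;()), (4;(1)), (4;(2))]


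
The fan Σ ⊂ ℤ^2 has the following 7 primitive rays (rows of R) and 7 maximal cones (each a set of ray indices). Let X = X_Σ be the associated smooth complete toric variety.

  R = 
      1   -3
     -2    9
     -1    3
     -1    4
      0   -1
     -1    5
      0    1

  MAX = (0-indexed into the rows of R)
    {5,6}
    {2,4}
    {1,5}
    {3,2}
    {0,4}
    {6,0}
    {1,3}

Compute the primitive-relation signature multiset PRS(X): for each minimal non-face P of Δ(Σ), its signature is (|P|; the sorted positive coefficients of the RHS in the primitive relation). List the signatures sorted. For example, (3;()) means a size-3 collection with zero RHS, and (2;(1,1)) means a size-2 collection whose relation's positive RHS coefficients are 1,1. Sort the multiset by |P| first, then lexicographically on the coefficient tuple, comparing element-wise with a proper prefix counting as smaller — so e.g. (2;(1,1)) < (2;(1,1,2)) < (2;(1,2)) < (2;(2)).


Δ(Σ) — 7 vertices, 14 min non-faces:

  • {0,2}:  v_{0} + v_{2} = 0  ⇒ sig = (2;())
  • {4,6}:  v_{4} + v_{6} = 0  ⇒ sig = (2;())
  • {0,3}:  v_{0} + v_{3} = v_{6}  ⇒ sig = (2;(1))
  • {2,6}:  v_{2} + v_{6} = v_{3}  ⇒ sig = (2;(1))
  • {3,4}:  v_{3} + v_{4} = v_{2}  ⇒ sig = (2;(1))
  • {3,5}:  v_{3} + v_{5} = v_{1}  ⇒ sig = (2;(1))
  • {3,6}:  v_{3} + v_{6} = v_{5}  ⇒ sig = (2;(1))
  • {4,5}:  v_{4} + v_{5} = v_{3}  ⇒ sig = (2;(1))
  • {0,1}:  v_{0} + v_{1} = v_{5} + v_{6}  ⇒ sig = (2;(1,1))
  • {0,5}:  v_{0} + v_{5} = 2·v_{6}  ⇒ sig = (2;(2))
  • {1,4}:  v_{1} + v_{4} = 2·v_{3}  ⇒ sig = (2;(2))
  • {1,6}:  v_{1} + v_{6} = 2·v_{5}  ⇒ sig = (2;(2))
  • {2,5}:  v_{2} + v_{5} = 2·v_{3}  ⇒ sig = (2;(2))
  • {1,2}:  v_{1} + v_{2} = 3·v_{3}  ⇒ sig = (2;(3))

Signatures (|P|; sorted positive RHS coefficients), sorted:
    |P|=2: 14 collections, coeffs (), (), (1), (1), (1), (1), (1), (1), (1,1), (2), (2), (2), (2), (3)


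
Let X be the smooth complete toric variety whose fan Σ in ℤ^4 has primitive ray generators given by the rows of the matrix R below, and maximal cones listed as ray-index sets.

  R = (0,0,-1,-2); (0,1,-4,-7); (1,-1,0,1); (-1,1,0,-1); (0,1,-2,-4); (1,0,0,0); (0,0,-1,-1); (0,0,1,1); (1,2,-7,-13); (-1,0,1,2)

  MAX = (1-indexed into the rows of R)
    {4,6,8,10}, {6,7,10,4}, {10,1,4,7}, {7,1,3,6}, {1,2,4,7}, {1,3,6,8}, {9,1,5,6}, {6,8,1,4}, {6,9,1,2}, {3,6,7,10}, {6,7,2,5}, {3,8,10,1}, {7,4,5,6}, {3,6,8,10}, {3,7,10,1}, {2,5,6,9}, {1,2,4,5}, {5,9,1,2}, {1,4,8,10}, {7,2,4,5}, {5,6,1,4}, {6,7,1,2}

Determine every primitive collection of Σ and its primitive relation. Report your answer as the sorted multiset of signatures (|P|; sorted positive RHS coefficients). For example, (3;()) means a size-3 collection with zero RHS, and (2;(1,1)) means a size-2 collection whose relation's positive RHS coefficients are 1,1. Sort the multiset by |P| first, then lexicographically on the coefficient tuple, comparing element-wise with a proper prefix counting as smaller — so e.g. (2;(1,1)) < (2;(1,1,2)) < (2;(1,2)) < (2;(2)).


Δ(Σ) — 10 vertices, 18 min non-faces:

  {3,4}:  v_{3} + v_{4} = 0  ⇒ sig = (2;())
  {7,8}:  v_{7} + v_{8} = 0  ⇒ sig = (2;())
  {2,8}:  v_{2} + v_{8} = v_{1} + v_{5}  ⇒ sig = (2;(1,1))
  {5,10}:  v_{5} + v_{10} = v_{4} + v_{7}  ⇒ sig = (2;(1,1))
  {9,10}:  v_{9} + v_{10} = v_{2} + v_{5}  ⇒ sig = (2;(1,1))
  {3,5}:  v_{3} + v_{5} = v_{1} + v_{6} + v_{7}  ⇒ sig = (2;(1,1,1))
  {5,8}:  v_{5} + v_{8} = v_{1} + v_{4} + v_{6}  ⇒ sig = (2;(1,1,1))
  {2,10}:  v_{2} + v_{10} = v_{1} + v_{4} + 2·v_{7}  ⇒ sig = (2;(1,1,2))
  {3,9}:  v_{3} + v_{9} = 2·v_{1} + v_{2} + 2·v_{6} + v_{7}  ⇒ sig = (2;(1,1,2,2))
  {7,9}:  v_{7} + v_{9} = 2·v_{2} + v_{6}  ⇒ sig = (2;(1,2))
  {2,3}:  v_{2} + v_{3} = 2·v_{1} + v_{6} + 2·v_{7}  ⇒ sig = (2;(1,2,2))
  {8,9}:  v_{8} + v_{9} = 2·v_{1} + 2·v_{5} + v_{6}  ⇒ sig = (2;(1,2,2))
  {4,9}:  v_{4} + v_{9} = v_{1} + 3·v_{5}  ⇒ sig = (2;(1,3))
  {1,6,10}:  v_{1} + v_{6} + v_{10} = 0  ⇒ sig = (3;())
  {1,5,7}:  v_{1} + v_{5} + v_{7} = v_{2}  ⇒ sig = (3;(1))
  {2,4,6}:  v_{2} + v_{4} + v_{6} = 2·v_{5}  ⇒ sig = (3;(2))
  {1,2,5,6}:  v_{1} + v_{2} + v_{5} + v_{6} = v_{9}  ⇒ sig = (4;(1))
  {1,4,6,7}:  v_{1} + v_{4} + v_{6} + v_{7} = v_{5}  ⇒ sig = (4;(1))

Hence PRS(X_Σ) =
    |P|=2: 13 collections, coeffs (), (), (1,1), (1,1), (1,1), (1,1,1), (1,1,1), (1,1,2), (1,1,2,2), (1,2), (1,2,2), (1,2,2), (1,3)
    |P|=3: 3 collections, coeffs (), (1), (2)
    |P|=4: 2 collections, coeffs (1), (1)


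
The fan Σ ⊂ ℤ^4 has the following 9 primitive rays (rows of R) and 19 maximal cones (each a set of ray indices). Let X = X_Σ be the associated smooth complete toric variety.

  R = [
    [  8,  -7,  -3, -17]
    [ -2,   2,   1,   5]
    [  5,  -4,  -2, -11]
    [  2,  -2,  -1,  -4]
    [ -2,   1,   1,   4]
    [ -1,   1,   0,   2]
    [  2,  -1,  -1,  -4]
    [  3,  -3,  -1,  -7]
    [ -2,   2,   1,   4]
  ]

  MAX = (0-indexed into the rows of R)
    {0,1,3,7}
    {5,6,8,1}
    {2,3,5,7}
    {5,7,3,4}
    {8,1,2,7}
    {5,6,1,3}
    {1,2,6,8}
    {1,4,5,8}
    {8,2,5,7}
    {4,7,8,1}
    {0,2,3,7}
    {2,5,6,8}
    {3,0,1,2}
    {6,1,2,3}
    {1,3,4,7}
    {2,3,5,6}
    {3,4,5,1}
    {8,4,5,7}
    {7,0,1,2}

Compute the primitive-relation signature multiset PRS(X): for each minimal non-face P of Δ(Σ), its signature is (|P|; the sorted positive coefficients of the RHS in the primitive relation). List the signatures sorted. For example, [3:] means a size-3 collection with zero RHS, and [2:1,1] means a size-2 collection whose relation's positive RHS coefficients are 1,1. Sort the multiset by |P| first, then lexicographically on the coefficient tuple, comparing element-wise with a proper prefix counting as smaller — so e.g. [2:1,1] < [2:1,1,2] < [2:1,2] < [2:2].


11 collections generate NE(X_Σ); each relation:

  P={3,8}:  v_{3} + v_{8} = 0  →  sig = [2:]
  P={4,6}:  v_{4} + v_{6} = 0  →  sig = [2:]
  P={2,4}:  v_{2} + v_{4} = v_{7}  →  sig = [2:1]
  P={6,7}:  v_{6} + v_{7} = v_{2}  →  sig = [2:1]
  P={0,5}:  v_{0} + v_{5} = v_{2} + v_{3}  →  sig = [2:1,1]
  P={0,8}:  v_{0} + v_{8} = v_{1} + v_{2} + v_{7}  →  sig = [2:1,1,1]
  P={0,4}:  v_{0} + v_{4} = v_{1} + v_{3} + 2·v_{7}  →  sig = [2:1,1,2]
  P={0,6}:  v_{0} + v_{6} = v_{1} + 2·v_{2} + v_{3}  →  sig = [2:1,1,2]
  P={1,5,7}:  v_{1} + v_{5} + v_{7} = 0  →  sig = [3:]
  P={1,2,5}:  v_{1} + v_{2} + v_{5} = v_{6}  →  sig = [3:1]
  P={1,2,3,7}:  v_{1} + v_{2} + v_{3} + v_{7} = v_{0}  →  sig = [4:1]

Sorted signature multiset PRS(X):
{ [2:] ×2,  [2:1] ×2,  [2:1,1],  [2:1,1,1],  [2:1,1,2] ×2,  [3:],  [3:1],  [4:1] }


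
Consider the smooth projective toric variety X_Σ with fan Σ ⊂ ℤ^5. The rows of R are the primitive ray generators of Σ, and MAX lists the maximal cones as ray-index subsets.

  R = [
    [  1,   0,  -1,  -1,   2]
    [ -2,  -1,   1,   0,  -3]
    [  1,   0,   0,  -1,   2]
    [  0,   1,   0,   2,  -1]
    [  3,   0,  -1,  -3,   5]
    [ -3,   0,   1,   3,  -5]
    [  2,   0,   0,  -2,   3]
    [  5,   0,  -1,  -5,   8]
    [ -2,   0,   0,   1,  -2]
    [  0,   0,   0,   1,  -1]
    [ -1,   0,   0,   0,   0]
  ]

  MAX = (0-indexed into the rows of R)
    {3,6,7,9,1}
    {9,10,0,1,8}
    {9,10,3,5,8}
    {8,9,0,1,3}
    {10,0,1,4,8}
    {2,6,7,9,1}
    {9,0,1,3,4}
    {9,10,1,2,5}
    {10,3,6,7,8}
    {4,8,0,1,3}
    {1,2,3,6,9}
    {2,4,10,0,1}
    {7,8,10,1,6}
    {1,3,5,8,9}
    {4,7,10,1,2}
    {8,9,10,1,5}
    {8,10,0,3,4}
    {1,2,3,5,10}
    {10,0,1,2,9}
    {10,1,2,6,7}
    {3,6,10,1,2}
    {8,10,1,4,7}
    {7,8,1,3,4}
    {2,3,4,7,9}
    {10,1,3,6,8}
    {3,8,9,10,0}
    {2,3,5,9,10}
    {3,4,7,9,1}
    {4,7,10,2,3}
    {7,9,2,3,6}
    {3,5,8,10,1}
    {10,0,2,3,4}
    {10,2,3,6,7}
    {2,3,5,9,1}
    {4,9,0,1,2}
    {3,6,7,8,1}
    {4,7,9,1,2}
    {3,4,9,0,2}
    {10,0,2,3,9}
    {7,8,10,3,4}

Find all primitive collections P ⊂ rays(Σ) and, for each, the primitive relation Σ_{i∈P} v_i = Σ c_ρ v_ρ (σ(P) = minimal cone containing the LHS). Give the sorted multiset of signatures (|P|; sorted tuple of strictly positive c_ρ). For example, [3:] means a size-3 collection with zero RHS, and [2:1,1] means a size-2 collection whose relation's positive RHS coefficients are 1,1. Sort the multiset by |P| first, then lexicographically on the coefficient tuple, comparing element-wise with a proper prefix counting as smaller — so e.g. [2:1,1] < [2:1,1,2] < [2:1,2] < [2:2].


21 minimal non-faces of Δ(Σ) (on 11 rays):

  P={4,5}:  v_{4} + v_{5} = 0  ⇒ sig = [2:]
  P={0,6}:  v_{0} + v_{6} = v_{4}  ⇒ sig = [2:1]
  P={2,8}:  v_{2} + v_{8} = v_{10}  ⇒ sig = [2:1]
  P={4,6}:  v_{4} + v_{6} = v_{7}  ⇒ sig = [2:1]
  P={5,7}:  v_{5} + v_{7} = v_{6}  ⇒ sig = [2:1]
  P={0,5}:  v_{0} + v_{5} = v_{8} + v_{9}  ⇒ sig = [2:1,1]
  P={5,6}:  v_{5} + v_{6} = v_{1} + v_{2} + v_{3}  ⇒ sig = [2:1,1,1]
  P={0,7}:  v_{0} + v_{7} = 2·v_{4}  ⇒ sig = [2:2]
  P={6,8,9}:  v_{6} + v_{8} + v_{9} = 0  ⇒ sig = [3:]
  P={4,8,9}:  v_{4} + v_{8} + v_{9} = v_{0}  ⇒ sig = [3:1]
  P={6,9,10}:  v_{6} + v_{9} + v_{10} = v_{2}  ⇒ sig = [3:1]
  P={7,8,9}:  v_{7} + v_{8} + v_{9} = v_{4}  ⇒ sig = [3:1]
  P={4,9,10}:  v_{4} + v_{9} + v_{10} = v_{0} + v_{2}  ⇒ sig = [3:1,1]
  P={7,9,10}:  v_{7} + v_{9} + v_{10} = v_{2} + v_{4}  ⇒ sig = [3:1,1]
  P={0,1,2,3}:  v_{0} + v_{1} + v_{2} + v_{3} = 0  ⇒ sig = [4:]
  P={0,1,3,10}:  v_{0} + v_{1} + v_{3} + v_{10} = v_{8}  ⇒ sig = [4:1]
  P={1,2,3,4}:  v_{1} + v_{2} + v_{3} + v_{4} = v_{6}  ⇒ sig = [4:1]
  P={1,3,9,10}:  v_{1} + v_{3} + v_{9} + v_{10} = v_{5}  ⇒ sig = [4:1]
  P={1,3,4,10}:  v_{1} + v_{3} + v_{4} + v_{10} = v_{6} + v_{8}  ⇒ sig = [4:1,1]
  P={1,3,7,10}:  v_{1} + v_{3} + v_{7} + v_{10} = 2·v_{6} + v_{8}  ⇒ sig = [4:1,2]
  P={1,2,3,7}:  v_{1} + v_{2} + v_{3} + v_{7} = 2·v_{6}  ⇒ sig = [4:2]

so the primitive-relation signature multiset is
{ [2:],  [2:1] ×4,  [2:1,1],  [2:1,1,1],  [2:2],  [3:],  [3:1] ×3,  [3:1,1] ×2,  [4:],  [4:1] ×3,  [4:1,1],  [4:1,2],  [4:2] }


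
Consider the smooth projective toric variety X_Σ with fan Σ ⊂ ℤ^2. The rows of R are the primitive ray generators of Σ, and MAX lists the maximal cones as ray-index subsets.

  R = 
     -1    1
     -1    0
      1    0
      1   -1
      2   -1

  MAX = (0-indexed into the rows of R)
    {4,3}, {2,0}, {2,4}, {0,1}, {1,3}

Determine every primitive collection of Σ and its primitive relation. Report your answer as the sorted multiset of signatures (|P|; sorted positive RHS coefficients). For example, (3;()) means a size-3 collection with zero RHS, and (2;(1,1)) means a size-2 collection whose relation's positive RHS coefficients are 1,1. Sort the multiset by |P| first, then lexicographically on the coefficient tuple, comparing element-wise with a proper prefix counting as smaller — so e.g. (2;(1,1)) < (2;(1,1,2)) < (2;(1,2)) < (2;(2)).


5 collections generate NE(X_Σ); each relation:

  • {0,3}:  v_{0} + v_{3} = 0  →  sig = (2;())
  • {1,2}:  v_{1} + v_{2} = 0  →  sig = (2;())
  • {0,4}:  v_{0} + v_{4} = v_{2}  →  sig = (2;(1))
  • {1,4}:  v_{1} + v_{4} = v_{3}  →  sig = (2;(1))
  • {2,3}:  v_{2} + v_{3} = v_{4}  →  sig = (2;(1))

so the primitive-relation signature multiset is
[(2;()), (2;()), (2;(1)), (2;(1)), (2;(1))]


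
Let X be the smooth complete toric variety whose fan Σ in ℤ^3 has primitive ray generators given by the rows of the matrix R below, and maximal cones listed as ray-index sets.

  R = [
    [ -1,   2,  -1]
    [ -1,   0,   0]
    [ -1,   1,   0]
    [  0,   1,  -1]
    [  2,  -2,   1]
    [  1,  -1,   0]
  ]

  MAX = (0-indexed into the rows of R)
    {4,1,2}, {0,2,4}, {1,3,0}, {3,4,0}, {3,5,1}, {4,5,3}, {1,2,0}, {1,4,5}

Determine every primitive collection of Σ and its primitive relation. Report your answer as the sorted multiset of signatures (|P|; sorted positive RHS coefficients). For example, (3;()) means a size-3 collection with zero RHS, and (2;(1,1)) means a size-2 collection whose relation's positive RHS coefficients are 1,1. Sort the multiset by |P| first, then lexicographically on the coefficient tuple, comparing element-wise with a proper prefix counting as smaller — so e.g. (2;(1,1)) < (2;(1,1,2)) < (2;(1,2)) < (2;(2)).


|primitive collections| = 5. Relations:

  P = {2,5}:  v_{2} + v_{5} = 0 ; sig = (2;())
  P = {0,5}:  v_{0} + v_{5} = v_{3} ; sig = (2;(1))
  P = {2,3}:  v_{2} + v_{3} = v_{0} ; sig = (2;(1))
  P = {0,1,4}:  v_{0} + v_{1} + v_{4} = 0 ; sig = (3;())
  P = {1,3,4}:  v_{1} + v_{3} + v_{4} = v_{5} ; sig = (3;(1))

Hence PRS(X_Σ) =
[(2;()), (2;(1)), (2;(1)), (3;()), (3;(1))]


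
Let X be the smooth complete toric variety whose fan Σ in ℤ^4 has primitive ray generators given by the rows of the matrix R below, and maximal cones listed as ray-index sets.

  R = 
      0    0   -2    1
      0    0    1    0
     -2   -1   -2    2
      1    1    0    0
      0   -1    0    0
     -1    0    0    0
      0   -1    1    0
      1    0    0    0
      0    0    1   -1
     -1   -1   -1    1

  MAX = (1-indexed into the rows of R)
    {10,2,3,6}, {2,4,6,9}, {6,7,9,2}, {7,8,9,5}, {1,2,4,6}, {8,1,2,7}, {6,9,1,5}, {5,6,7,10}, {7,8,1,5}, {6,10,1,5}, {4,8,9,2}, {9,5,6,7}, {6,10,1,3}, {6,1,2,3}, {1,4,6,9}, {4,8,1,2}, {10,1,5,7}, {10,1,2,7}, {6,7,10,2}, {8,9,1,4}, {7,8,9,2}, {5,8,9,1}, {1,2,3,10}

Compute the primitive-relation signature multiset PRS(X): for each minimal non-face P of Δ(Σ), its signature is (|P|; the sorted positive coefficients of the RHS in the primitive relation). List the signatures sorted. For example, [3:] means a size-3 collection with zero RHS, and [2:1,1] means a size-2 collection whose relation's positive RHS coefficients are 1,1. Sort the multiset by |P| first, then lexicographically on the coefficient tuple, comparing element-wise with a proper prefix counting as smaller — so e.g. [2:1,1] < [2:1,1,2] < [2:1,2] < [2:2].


The 16 primitive collections of Σ (r=10, n=4):

  P = {6,8}:  v_{6} + v_{8} = 0 ; sig = [2:]
  P = {2,5}:  v_{2} + v_{5} = v_{7} ; sig = [2:1]
  P = {4,5}:  v_{4} + v_{5} = v_{8} ; sig = [2:1]
  P = {3,9}:  v_{3} + v_{9} = v_{6} + v_{10} ; sig = [2:1,1]
  P = {4,7}:  v_{4} + v_{7} = v_{2} + v_{8} ; sig = [2:1,1]
  P = {4,10}:  v_{4} + v_{10} = v_{1} + v_{2} ; sig = [2:1,1]
  P = {8,10}:  v_{8} + v_{10} = v_{1} + v_{7} ; sig = [2:1,1]
  P = {9,10}:  v_{9} + v_{10} = v_{5} + v_{6} ; sig = [2:1,1]
  P = {3,8}:  v_{3} + v_{8} = v_{1} + v_{2} + v_{10} ; sig = [2:1,1,1]
  P = {3,7}:  v_{3} + v_{7} = v_{2} + 2·v_{10} ; sig = [2:1,2]
  P = {3,4}:  v_{3} + v_{4} = 2·v_{1} + 2·v_{2} + v_{6} ; sig = [2:1,2,2]
  P = {3,5}:  v_{3} + v_{5} = 2·v_{10} ; sig = [2:2]
  P = {1,2,9}:  v_{1} + v_{2} + v_{9} = 0 ; sig = [3:]
  P = {1,6,7}:  v_{1} + v_{6} + v_{7} = v_{10} ; sig = [3:1]
  P = {1,7,9}:  v_{1} + v_{7} + v_{9} = v_{5} ; sig = [3:1]
  P = {1,2,6,10}:  v_{1} + v_{2} + v_{6} + v_{10} = v_{3} ; sig = [4:1]

Sorted signature multiset PRS(X):
    |P|=2: 12 collections, coeffs (), (1), (1), (1,1), (1,1), (1,1), (1,1), (1,1), (1,1,1), (1,2), (1,2,2), (2)
    |P|=3: 3 collections, coeffs (), (1), (1)
    |P|=4: 1 collection, coeffs (1)


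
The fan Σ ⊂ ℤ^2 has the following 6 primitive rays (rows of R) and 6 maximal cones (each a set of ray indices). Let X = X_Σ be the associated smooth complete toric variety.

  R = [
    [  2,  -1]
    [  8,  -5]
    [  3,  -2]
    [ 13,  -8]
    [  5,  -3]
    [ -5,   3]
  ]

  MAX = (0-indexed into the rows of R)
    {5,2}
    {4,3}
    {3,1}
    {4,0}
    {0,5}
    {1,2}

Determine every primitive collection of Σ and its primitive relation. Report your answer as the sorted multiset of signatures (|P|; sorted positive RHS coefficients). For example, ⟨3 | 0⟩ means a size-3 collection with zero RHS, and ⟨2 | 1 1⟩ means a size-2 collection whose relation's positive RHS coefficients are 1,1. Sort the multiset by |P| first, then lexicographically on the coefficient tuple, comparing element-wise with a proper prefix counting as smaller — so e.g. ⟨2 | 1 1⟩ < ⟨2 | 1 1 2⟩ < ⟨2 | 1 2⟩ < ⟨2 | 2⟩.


|primitive collections| = 9. Relations:

  P={4,5}:  v_{4} + v_{5} = 0 — sig = ⟨2 | 0⟩
  P={0,2}:  v_{0} + v_{2} = v_{4} — sig = ⟨2 | 1⟩
  P={1,4}:  v_{1} + v_{4} = v_{3} — sig = ⟨2 | 1⟩
  P={1,5}:  v_{1} + v_{5} = v_{2} — sig = ⟨2 | 1⟩
  P={2,4}:  v_{2} + v_{4} = v_{1} — sig = ⟨2 | 1⟩
  P={3,5}:  v_{3} + v_{5} = v_{1} — sig = ⟨2 | 1⟩
  P={0,1}:  v_{0} + v_{1} = 2·v_{4} — sig = ⟨2 | 2⟩
  P={2,3}:  v_{2} + v_{3} = 2·v_{1} — sig = ⟨2 | 2⟩
  P={0,3}:  v_{0} + v_{3} = 3·v_{4} — sig = ⟨2 | 3⟩

Hence PRS(X_Σ) =
[⟨2 | 0⟩, ⟨2 | 1⟩, ⟨2 | 1⟩, ⟨2 | 1⟩, ⟨2 | 1⟩, ⟨2 | 1⟩, ⟨2 | 2⟩, ⟨2 | 2⟩, ⟨2 | 3⟩]


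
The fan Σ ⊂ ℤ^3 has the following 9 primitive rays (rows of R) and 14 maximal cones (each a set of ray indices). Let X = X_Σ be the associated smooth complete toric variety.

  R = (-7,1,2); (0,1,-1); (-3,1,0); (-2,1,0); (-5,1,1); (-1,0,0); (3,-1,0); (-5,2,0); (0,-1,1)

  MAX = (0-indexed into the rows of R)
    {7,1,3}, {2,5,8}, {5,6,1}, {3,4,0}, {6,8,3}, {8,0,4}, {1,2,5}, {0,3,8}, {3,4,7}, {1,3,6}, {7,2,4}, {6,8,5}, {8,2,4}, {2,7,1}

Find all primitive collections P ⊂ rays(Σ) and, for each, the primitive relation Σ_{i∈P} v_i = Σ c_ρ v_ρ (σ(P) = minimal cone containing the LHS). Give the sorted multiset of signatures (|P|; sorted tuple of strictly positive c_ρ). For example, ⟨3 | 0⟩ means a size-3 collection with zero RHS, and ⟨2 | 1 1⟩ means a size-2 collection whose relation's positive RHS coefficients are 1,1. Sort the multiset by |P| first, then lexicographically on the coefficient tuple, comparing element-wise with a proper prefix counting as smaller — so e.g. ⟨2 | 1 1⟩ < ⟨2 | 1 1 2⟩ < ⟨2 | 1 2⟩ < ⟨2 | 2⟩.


16 minimal non-faces of Δ(Σ) (on 9 rays):

  {1,8}:  v_{1} + v_{8} = 0  so sig = ⟨2 | 0⟩
  {2,6}:  v_{2} + v_{6} = 0  so sig = ⟨2 | 0⟩
  {1,4}:  v_{1} + v_{4} = v_{7}  so sig = ⟨2 | 1⟩
  {2,3}:  v_{2} + v_{3} = v_{7}  so sig = ⟨2 | 1⟩
  {3,5}:  v_{3} + v_{5} = v_{2}  so sig = ⟨2 | 1⟩
  {6,7}:  v_{6} + v_{7} = v_{3}  so sig = ⟨2 | 1⟩
  {7,8}:  v_{7} + v_{8} = v_{4}  so sig = ⟨2 | 1⟩
  {0,1}:  v_{0} + v_{1} = v_{3} + v_{4}  so sig = ⟨2 | 1 1⟩
  {4,6}:  v_{4} + v_{6} = v_{3} + v_{8}  so sig = ⟨2 | 1 1⟩
  {0,5}:  v_{0} + v_{5} = v_{2} + v_{4} + v_{8}  so sig = ⟨2 | 1 1 1⟩
  {0,7}:  v_{0} + v_{7} = v_{3} + 2·v_{4}  so sig = ⟨2 | 1 2⟩
  {4,5}:  v_{4} + v_{5} = 2·v_{2} + v_{8}  so sig = ⟨2 | 1 2⟩
  {0,2}:  v_{0} + v_{2} = 2·v_{4}  so sig = ⟨2 | 2⟩
  {5,7}:  v_{5} + v_{7} = 2·v_{2}  so sig = ⟨2 | 2⟩
  {0,6}:  v_{0} + v_{6} = 2·v_{3} + 2·v_{8}  so sig = ⟨2 | 2 2⟩
  {3,4,8}:  v_{3} + v_{4} + v_{8} = v_{0}  so sig = ⟨3 | 1⟩

Sorted signature multiset PRS(X):
    |P|=2: 15 collections, coeffs (), (), (1), (1), (1), (1), (1), (1,1), (1,1), (1,1,1), (1,2), (1,2), (2), (2), (2,2)
    |P|=3: 1 collection, coeffs (1)


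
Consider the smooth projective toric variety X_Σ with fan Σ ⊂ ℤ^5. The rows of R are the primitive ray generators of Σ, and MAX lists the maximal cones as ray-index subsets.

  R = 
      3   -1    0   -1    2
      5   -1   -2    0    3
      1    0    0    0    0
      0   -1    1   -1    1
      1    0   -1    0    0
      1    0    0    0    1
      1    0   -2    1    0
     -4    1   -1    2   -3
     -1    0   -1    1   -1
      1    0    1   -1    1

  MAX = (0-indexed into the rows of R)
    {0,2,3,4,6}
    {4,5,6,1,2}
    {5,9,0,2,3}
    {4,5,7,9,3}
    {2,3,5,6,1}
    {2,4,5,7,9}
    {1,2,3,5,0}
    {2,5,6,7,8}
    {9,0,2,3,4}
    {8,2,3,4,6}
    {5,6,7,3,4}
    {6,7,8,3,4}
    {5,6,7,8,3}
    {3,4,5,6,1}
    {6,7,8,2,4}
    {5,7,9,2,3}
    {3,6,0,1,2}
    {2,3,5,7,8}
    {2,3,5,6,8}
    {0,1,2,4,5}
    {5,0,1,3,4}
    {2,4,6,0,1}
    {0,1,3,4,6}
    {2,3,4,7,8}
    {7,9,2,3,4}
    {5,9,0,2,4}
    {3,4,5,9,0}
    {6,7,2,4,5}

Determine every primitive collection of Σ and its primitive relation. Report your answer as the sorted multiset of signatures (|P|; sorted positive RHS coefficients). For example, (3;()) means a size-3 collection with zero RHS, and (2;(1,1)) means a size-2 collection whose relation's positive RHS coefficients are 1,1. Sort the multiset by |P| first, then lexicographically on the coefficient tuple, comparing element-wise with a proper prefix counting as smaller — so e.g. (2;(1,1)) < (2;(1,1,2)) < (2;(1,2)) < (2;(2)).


Primitive collections (12):

  P={8,9}:  v_{8} + v_{9} = 0  so sig = (2;())
  P={0,7}:  v_{0} + v_{7} = v_{8}  so sig = (2;(1))
  P={6,9}:  v_{6} + v_{9} = v_{4} + v_{5}  so sig = (2;(1,1))
  P={0,8}:  v_{0} + v_{8} = v_{2} + v_{3} + v_{6}  so sig = (2;(1,1,1))
  P={1,7}:  v_{1} + v_{7} = v_{5} + v_{6} + v_{8}  so sig = (2;(1,1,1))
  P={1,8}:  v_{1} + v_{8} = v_{2} + v_{3} + v_{5} + 2·v_{6}  so sig = (2;(1,1,1,2))
  P={1,9}:  v_{1} + v_{9} = v_{0} + v_{4} + 2·v_{5}  so sig = (2;(1,1,2))
  P={0,5,6}:  v_{0} + v_{5} + v_{6} = v_{1}  so sig = (3;(1))
  P={4,5,8}:  v_{4} + v_{5} + v_{8} = v_{6}  so sig = (3;(1))
  P={2,3,4,5}:  v_{2} + v_{3} + v_{4} + v_{5} = v_{0}  so sig = (4;(1))
  P={1,2,3,4}:  v_{1} + v_{2} + v_{3} + v_{4} = 2·v_{0} + v_{6}  so sig = (4;(1,2))
  P={2,3,6,7}:  v_{2} + v_{3} + v_{6} + v_{7} = 2·v_{8}  so sig = (4;(2))

Sorted signature multiset PRS(X):
    |P|=2: 7 collections, coeffs (), (1), (1,1), (1,1,1), (1,1,1), (1,1,1,2), (1,1,2)
    |P|=3: 2 collections, coeffs (1), (1)
    |P|=4: 3 collections, coeffs (1), (1,2), (2)


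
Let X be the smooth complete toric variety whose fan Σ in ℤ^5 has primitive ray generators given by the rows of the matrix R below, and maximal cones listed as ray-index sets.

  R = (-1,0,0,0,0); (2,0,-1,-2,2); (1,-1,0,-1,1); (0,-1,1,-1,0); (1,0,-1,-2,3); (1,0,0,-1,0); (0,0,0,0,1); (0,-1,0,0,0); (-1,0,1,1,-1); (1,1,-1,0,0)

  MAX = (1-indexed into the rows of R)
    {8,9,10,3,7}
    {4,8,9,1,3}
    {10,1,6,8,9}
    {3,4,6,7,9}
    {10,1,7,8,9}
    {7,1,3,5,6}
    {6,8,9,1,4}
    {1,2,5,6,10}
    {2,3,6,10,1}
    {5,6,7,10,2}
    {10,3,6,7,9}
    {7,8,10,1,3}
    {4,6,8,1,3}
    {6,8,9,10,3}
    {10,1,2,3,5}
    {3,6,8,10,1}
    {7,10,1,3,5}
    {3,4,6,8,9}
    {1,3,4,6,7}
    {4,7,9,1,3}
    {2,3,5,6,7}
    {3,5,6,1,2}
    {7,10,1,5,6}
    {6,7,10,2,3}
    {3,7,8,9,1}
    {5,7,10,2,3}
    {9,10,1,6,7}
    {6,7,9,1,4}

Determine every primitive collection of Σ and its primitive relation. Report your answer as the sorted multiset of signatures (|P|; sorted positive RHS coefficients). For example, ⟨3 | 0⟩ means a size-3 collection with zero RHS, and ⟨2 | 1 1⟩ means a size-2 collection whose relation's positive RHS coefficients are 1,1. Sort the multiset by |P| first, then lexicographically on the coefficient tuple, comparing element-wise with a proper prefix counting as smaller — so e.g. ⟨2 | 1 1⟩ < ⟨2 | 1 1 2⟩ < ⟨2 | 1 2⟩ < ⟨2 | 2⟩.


14 minimal non-faces of Δ(Σ) (on 10 rays):

  • {4,10}:  v_{4} + v_{10} = v_{6}  ⇒ sig = ⟨2 | 1⟩
  • {2,9}:  v_{2} + v_{9} = v_{6} + v_{7}  ⇒ sig = ⟨2 | 1 1⟩
  • {2,4}:  v_{2} + v_{4} = v_{1} + v_{3} + 2·v_{6} + v_{7}  ⇒ sig = ⟨2 | 1 1 1 2⟩
  • {2,8}:  v_{2} + v_{8} = v_{1} + 2·v_{3} + v_{10}  ⇒ sig = ⟨2 | 1 1 2⟩
  • {5,9}:  v_{5} + v_{9} = v_{1} + v_{6} + 2·v_{7}  ⇒ sig = ⟨2 | 1 1 2⟩
  • {5,8}:  v_{5} + v_{8} = 2·v_{1} + 2·v_{3} + v_{7} + v_{10}  ⇒ sig = ⟨2 | 1 1 2 2⟩
  • {4,5}:  v_{4} + v_{5} = 2·v_{1} + v_{3} + 2·v_{6} + 2·v_{7}  ⇒ sig = ⟨2 | 1 2 2 2⟩
  • {1,2,7}:  v_{1} + v_{2} + v_{7} = v_{5}  ⇒ sig = ⟨3 | 1⟩
  • {6,7,8}:  v_{6} + v_{7} + v_{8} = v_{3}  ⇒ sig = ⟨3 | 1⟩
  • {4,7,8}:  v_{4} + v_{7} + v_{8} = v_{1} + 2·v_{3} + v_{9}  ⇒ sig = ⟨3 | 1 1 2⟩
  • {1,3,9,10}:  v_{1} + v_{3} + v_{9} + v_{10} = 0  ⇒ sig = ⟨4 | 0⟩
  • {1,3,6,9}:  v_{1} + v_{3} + v_{6} + v_{9} = v_{4}  ⇒ sig = ⟨4 | 1⟩
  • {3,5,6,10}:  v_{3} + v_{5} + v_{6} + v_{10} = 2·v_{2}  ⇒ sig = ⟨4 | 2⟩
  • {1,3,6,7,10}:  v_{1} + v_{3} + v_{6} + v_{7} + v_{10} = v_{2}  ⇒ sig = ⟨5 | 1⟩

Signatures (|P|; sorted positive RHS coefficients), sorted:
[⟨2 | 1⟩, ⟨2 | 1 1⟩, ⟨2 | 1 1 1 2⟩, ⟨2 | 1 1 2⟩, ⟨2 | 1 1 2⟩, ⟨2 | 1 1 2 2⟩, ⟨2 | 1 2 2 2⟩, ⟨3 | 1⟩, ⟨3 | 1⟩, ⟨3 | 1 1 2⟩, ⟨4 | 0⟩, ⟨4 | 1⟩, ⟨4 | 2⟩, ⟨5 | 1⟩]


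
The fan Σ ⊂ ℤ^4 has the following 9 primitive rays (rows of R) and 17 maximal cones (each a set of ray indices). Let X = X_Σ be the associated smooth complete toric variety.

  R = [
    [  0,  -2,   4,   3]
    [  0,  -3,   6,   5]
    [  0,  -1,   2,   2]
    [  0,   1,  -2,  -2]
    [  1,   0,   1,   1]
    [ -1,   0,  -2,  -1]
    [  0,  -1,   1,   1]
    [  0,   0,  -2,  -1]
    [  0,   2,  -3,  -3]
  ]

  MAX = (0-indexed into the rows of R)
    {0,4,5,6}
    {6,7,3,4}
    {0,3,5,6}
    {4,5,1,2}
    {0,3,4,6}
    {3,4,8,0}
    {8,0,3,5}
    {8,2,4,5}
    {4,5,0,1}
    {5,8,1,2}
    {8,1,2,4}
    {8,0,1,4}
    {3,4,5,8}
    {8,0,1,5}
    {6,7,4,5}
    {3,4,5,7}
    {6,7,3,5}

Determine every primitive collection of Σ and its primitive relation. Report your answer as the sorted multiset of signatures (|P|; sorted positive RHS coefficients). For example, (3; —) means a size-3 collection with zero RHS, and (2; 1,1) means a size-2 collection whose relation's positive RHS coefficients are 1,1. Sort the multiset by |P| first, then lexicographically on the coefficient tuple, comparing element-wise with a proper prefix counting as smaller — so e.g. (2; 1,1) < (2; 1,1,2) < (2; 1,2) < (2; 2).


|primitive collections| = 14. Relations:

  P={2,3}:  v_{2} + v_{3} = 0  so sig = (2; —)
  P={0,2}:  v_{0} + v_{2} = v_{1}  so sig = (2; 1)
  P={1,3}:  v_{1} + v_{3} = v_{0}  so sig = (2; 1)
  P={6,8}:  v_{6} + v_{8} = v_{3}  so sig = (2; 1)
  P={2,6}:  v_{2} + v_{6} = v_{0} + v_{4} + v_{5}  so sig = (2; 1,1,1)
  P={2,7}:  v_{2} + v_{7} = v_{4} + v_{5} + v_{6}  so sig = (2; 1,1,1)
  P={1,7}:  v_{1} + v_{7} = v_{0} + v_{4} + v_{5} + v_{6}  so sig = (2; 1,1,1,1)
  P={1,6}:  v_{1} + v_{6} = 2·v_{0} + v_{4} + v_{5}  so sig = (2; 1,1,2)
  P={7,8}:  v_{7} + v_{8} = 2·v_{3} + v_{4} + v_{5}  so sig = (2; 1,1,2)
  P={0,7}:  v_{0} + v_{7} = 2·v_{6}  so sig = (2; 2)
  P={0,4,5,8}:  v_{0} + v_{4} + v_{5} + v_{8} = 0  so sig = (4; —)
  P={0,3,4,5}:  v_{0} + v_{3} + v_{4} + v_{5} = v_{6}  so sig = (4; 1)
  P={1,4,5,8}:  v_{1} + v_{4} + v_{5} + v_{8} = v_{2}  so sig = (4; 1)
  P={3,4,5,6}:  v_{3} + v_{4} + v_{5} + v_{6} = v_{7}  so sig = (4; 1)

Sorted signature multiset PRS(X):
    |P|=2: 10 collections, coeffs (), (1), (1), (1), (1,1,1), (1,1,1), (1,1,1,1), (1,1,2), (1,1,2), (2)
    |P|=4: 4 collections, coeffs (), (1), (1), (1)


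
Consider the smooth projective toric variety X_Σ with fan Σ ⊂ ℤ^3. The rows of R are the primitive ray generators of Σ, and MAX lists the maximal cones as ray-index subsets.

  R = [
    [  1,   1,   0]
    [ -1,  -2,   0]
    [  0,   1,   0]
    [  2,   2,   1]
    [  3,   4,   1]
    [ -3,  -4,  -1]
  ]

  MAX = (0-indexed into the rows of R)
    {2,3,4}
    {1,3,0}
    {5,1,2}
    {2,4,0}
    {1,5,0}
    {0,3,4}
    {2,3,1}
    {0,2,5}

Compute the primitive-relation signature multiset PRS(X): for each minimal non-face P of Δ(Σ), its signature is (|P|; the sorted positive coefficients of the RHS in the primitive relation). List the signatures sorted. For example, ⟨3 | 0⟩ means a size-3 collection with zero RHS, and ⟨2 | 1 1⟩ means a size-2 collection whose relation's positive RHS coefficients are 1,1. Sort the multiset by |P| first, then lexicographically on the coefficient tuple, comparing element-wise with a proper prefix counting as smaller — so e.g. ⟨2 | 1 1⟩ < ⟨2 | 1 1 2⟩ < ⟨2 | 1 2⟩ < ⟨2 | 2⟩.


Primitive collections (5):

  P = {4,5}:  v_{4} + v_{5} = 0  →  sig = ⟨2 | 0⟩
  P = {1,4}:  v_{1} + v_{4} = v_{3}  →  sig = ⟨2 | 1⟩
  P = {3,5}:  v_{3} + v_{5} = v_{1}  →  sig = ⟨2 | 1⟩
  P = {0,1,2}:  v_{0} + v_{1} + v_{2} = 0  →  sig = ⟨3 | 0⟩
  P = {0,2,3}:  v_{0} + v_{2} + v_{3} = v_{4}  →  sig = ⟨3 | 1⟩

Hence PRS(X_Σ) =
{ ⟨2 | 0⟩,  ⟨2 | 1⟩ ×2,  ⟨3 | 0⟩,  ⟨3 | 1⟩ }
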